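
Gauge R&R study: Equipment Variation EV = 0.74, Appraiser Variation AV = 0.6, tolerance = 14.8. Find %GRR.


GRR = sqrt(EV^2 + AV^2) = sqrt(0.74^2 + 0.6^2) = 0.95268043
%GRR = GRR / tol * 100 = 0.95268043 / 14.8 * 100
%GRR = 6.4370

6.4370


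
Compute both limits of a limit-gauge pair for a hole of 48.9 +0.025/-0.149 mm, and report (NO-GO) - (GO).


GO = nominal - lower_tol (smallest hole = maximum material condition)
GO = 48.9 - 0.149 = 48.751
NO-GO = nominal + upper_tol (largest hole = least material condition)
NO-GO = 48.9 + 0.025 = 48.925
spread = NO-GO - GO = 48.925 - 48.751 = 0.1740

0.1740


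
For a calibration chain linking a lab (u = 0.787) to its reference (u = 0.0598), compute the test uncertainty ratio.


TUR = u_lab / u_ref
= 0.787 / 0.0598
= 13.1605

13.1605


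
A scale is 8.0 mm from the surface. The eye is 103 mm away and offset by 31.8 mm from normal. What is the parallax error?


error = h * offset / d
= 8.0 * 31.8 / 103
= 2.4699

2.4699


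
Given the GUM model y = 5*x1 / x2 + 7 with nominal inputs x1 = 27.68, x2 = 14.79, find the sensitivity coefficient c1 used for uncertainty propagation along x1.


y = 5*x1 / x2 + 7
dy/dx1 = 5/x2
Evaluate at x2 = 14.79: c1 = 5 / 14.79
c1 = 0.3381

0.3381


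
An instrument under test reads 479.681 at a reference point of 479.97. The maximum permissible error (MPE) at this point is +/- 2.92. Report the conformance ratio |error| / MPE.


e = indication - reference = 479.681 - 479.97 = -0.2890
|e| = 0.2890
ratio = |e| / MPE = 0.2890 / 2.92
ratio = 0.0990

0.0990


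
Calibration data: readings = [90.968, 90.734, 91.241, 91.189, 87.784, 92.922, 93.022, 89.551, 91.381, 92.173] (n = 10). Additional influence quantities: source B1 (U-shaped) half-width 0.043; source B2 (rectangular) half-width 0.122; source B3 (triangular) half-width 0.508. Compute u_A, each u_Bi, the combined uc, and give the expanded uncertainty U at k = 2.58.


mean = (90.968 + 90.734 + 91.241 + 91.189 + 87.784 + 92.922 + 93.022 + 89.551 + 91.381 + 92.173) / 10 = 91.0965
s = sqrt(sum((x - mean)^2)/(n-1)) = 1.5570048
u_A = s / sqrt(n) = 1.5570048 / sqrt(10) = 0.49236815
u_B1 = 0.043 / sqrt(2) = 0.030405592
u_B2 = 0.122 / sqrt(3) = 0.070436733
u_B3 = 0.508 / sqrt(6) = 0.20739013
uc = sqrt(0.49236815^2 + 0.030405592^2 + 0.070436733^2 + 0.20739013^2) = 0.53974336
U = k * uc = 2.58 * 0.53974336
U = 1.3925

1.3925


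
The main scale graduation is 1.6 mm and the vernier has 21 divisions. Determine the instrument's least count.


LC = MSD / n_div
= 1.6 / 21
= 0.0762

0.0762


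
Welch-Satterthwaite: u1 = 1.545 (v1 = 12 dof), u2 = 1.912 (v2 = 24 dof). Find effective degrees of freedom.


uc = sqrt(u1^2 + u2^2) = sqrt(1.545^2 + 1.912^2) = 2.4582044
v_eff = uc^4 / (u1^4/v1 + u2^4/v2)
= 2.4582044^4 / (1.545^4/12 + 1.912^4/24)
= 36.515056 / 1.0316767
v_eff = 35.3939

35.3939


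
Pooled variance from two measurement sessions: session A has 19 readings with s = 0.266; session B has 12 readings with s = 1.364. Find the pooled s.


s_p = sqrt(((n1-1)*s1^2 + (n2-1)*s2^2) / (n1+n2-2))
numerator = (19-1)*0.266^2 + (12-1)*1.364^2 = 1.273608 + 20.465456 = 21.739064
denominator = 19 + 12 - 2 = 29
s_p^2 = 21.739064 / 29 = 0.7496229
s_p = sqrt(0.7496229) = 0.8658

0.8658


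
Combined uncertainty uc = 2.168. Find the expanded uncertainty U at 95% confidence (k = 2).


U = k * uc
U = 2 * 2.168
U = 4.3360

4.3360


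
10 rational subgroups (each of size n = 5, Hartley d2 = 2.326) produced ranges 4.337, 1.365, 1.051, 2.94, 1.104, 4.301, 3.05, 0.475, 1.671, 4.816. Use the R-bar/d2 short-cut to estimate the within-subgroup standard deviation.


R_bar = (4.337 + 1.365 + 1.051 + 2.94 + 1.104 + 4.301 + 3.05 + 0.475 + 1.671 + 4.816) / 10
R_bar = 25.11 / 10 = 2.511
sigma_hat = R_bar / d2 = 2.511 / 2.326 = 1.0795

1.0795


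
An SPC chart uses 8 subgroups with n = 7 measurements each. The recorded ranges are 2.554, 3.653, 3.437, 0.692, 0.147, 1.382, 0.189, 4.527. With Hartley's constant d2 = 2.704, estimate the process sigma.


R_bar = (2.554 + 3.653 + 3.437 + 0.692 + 0.147 + 1.382 + 0.189 + 4.527) / 8
R_bar = 16.581 / 8 = 2.072625
sigma_hat = R_bar / d2 = 2.072625 / 2.704 = 0.7665

0.7665


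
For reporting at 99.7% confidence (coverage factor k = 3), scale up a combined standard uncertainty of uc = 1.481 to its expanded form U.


U = k * uc
U = 3 * 1.481
U = 4.4430

4.4430


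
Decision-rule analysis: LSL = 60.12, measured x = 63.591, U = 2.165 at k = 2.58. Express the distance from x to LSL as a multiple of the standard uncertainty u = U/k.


u = U / k = 2.165 / 2.58 = 0.83914729
margin = |LSL - x| = |60.12 - 63.591| = 3.471
z = margin / u = 3.471 / 0.83914729
z = 4.1363

4.1363


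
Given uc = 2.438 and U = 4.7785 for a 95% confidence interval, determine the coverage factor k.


k = U / uc
k = 4.7785 / 2.438
k = 1.96

1.96


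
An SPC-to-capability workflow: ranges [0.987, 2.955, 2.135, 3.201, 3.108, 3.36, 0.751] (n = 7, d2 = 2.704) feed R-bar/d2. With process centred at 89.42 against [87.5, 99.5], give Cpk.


R_bar = (0.987 + 2.955 + 2.135 + 3.201 + 3.108 + 3.36 + 0.751) / 7 = 2.3567143
sigma = R_bar / d2 = 2.3567143 / 2.704 = 0.87156594
Cp = (USL - LSL)/(6*sigma) = (99.5 - 87.5)/(6*0.87156594) = 2.2947
Cpu = (99.5 - 89.42)/(3*0.87156594) = 3.8551
Cpl = (89.42 - 87.5)/(3*0.87156594) = 0.7343
Cpk = min(Cpu, Cpl) = 0.7343

0.7343


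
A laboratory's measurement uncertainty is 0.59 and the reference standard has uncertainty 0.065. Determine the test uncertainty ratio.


TUR = u_lab / u_ref
= 0.59 / 0.065
= 9.0769

9.0769


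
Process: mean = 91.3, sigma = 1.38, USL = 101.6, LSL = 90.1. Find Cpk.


Cpu = (USL - mean) / (3*sigma) = (101.6 - 91.3) / (3*1.38) = 2.4879
Cpl = (mean - LSL) / (3*sigma) = (91.3 - 90.1) / (3*1.38) = 0.2899
Cpk = min(Cpu, Cpl) = 0.2899

0.2899


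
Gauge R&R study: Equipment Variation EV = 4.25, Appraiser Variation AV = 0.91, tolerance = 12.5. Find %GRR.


GRR = sqrt(EV^2 + AV^2) = sqrt(4.25^2 + 0.91^2) = 4.3463318
%GRR = GRR / tol * 100 = 4.3463318 / 12.5 * 100
%GRR = 34.7707

34.7707


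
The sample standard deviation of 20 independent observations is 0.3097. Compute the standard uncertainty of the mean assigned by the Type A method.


u_A = s / sqrt(n)
u_A = 0.3097 / sqrt(20)
u_A = 0.3097 / 4.472136
u_A = 0.0693

0.0693


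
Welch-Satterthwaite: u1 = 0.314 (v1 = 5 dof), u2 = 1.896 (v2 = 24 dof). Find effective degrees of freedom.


uc = sqrt(u1^2 + u2^2) = sqrt(0.314^2 + 1.896^2) = 1.9218252
v_eff = uc^4 / (u1^4/v1 + u2^4/v2)
= 1.9218252^4 / (0.314^4/5 + 1.896^4/24)
= 13.641293 / 0.54039015
v_eff = 25.2434

25.2434


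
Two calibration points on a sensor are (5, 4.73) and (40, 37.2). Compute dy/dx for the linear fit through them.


slope = (y2 - y1) / (x2 - x1)
= (37.2 - 4.73) / (40 - 5)
= 32.4700 / 35
= 0.9277

0.9277


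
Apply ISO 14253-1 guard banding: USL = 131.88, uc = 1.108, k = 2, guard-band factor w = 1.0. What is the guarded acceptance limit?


U = k * uc = 2 * 1.108 = 2.216
guard band g = w * U = 1.0 * 2.216 = 2.216
AL = USL - g = 131.88 - 2.216
AL = 129.6640

129.6640


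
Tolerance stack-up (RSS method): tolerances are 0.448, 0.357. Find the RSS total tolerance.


RSS = sqrt(0.448^2 + 0.357^2)
= sqrt(0.328153)
= 0.5728

0.5728


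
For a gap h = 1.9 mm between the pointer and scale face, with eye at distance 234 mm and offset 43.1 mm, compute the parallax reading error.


error = h * offset / d
= 1.9 * 43.1 / 234
= 0.3500

0.3500


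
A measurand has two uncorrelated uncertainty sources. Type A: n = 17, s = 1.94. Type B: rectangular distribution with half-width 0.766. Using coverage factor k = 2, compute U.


u_A = s / sqrt(n) = 1.94 / sqrt(17) = 0.47051911
u_B = half_width / sqrt(3) = 0.766 / sqrt(3) = 0.44225031
uc = sqrt(u_A^2 + u_B^2) = sqrt(0.47051911^2 + 0.44225031^2) = 0.64573491
U = k * uc = 2 * 0.64573491
U = 1.2915

1.2915


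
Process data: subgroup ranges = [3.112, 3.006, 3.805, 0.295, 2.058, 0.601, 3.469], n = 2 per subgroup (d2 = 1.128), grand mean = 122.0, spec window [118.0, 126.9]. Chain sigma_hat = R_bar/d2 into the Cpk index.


R_bar = (3.112 + 3.006 + 3.805 + 0.295 + 2.058 + 0.601 + 3.469) / 7 = 2.3351429
sigma = R_bar / d2 = 2.3351429 / 1.128 = 2.0701621
Cp = (USL - LSL)/(6*sigma) = (126.9 - 118.0)/(6*2.0701621) = 0.7165
Cpu = (126.9 - 122.0)/(3*2.0701621) = 0.7890
Cpl = (122.0 - 118.0)/(3*2.0701621) = 0.6441
Cpk = min(Cpu, Cpl) = 0.6441

0.6441


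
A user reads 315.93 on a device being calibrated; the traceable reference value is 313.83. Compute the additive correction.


Correction = standard - reading
= 313.83 - 315.93
= -2.1000

-2.1000


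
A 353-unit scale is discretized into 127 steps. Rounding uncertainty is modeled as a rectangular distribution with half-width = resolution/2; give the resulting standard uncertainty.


resolution = range / divisions
resolution = 353 / 127 = 2.7795276
u_res = resolution / (2*sqrt(3))
u_res = 2.7795276 / 3.4641016
u_res = 0.8024

0.8024


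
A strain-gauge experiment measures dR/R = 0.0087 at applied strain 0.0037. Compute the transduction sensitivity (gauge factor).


GF = (dR/R) / epsilon
= 0.0087 / 0.0037
= 2.3514

2.3514


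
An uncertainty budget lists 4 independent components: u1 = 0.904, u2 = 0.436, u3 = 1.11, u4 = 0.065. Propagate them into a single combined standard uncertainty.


uc = sqrt(0.904^2 + 0.436^2 + 1.11^2 + 0.065^2)
uc = sqrt(2.243637)
uc = 1.4979

1.4979


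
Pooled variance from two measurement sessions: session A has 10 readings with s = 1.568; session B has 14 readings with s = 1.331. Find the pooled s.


s_p = sqrt(((n1-1)*s1^2 + (n2-1)*s2^2) / (n1+n2-2))
numerator = (10-1)*1.568^2 + (14-1)*1.331^2 = 22.127616 + 23.030293 = 45.157909
denominator = 10 + 14 - 2 = 22
s_p^2 = 45.157909 / 22 = 2.0526322
s_p = sqrt(2.0526322) = 1.4327

1.4327


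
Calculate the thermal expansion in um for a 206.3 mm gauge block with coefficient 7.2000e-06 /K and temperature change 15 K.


dL = L * alpha * dT
= 206.3 * 7.2000e-06 * 15
= 0.0222804 mm
dL_um = 0.0222804 * 1000 = 22.2804 um

22.2804


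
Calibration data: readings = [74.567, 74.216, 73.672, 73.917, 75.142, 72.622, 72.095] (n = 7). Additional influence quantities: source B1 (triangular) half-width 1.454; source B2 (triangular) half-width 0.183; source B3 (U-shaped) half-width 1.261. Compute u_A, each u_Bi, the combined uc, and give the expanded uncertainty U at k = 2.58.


mean = (74.567 + 74.216 + 73.672 + 73.917 + 75.142 + 72.622 + 72.095) / 7 = 73.74728571
s = sqrt(sum((x - mean)^2)/(n-1)) = 1.0698629
u_A = s / sqrt(n) = 1.0698629 / sqrt(7) = 0.40437017
u_B1 = 1.454 / sqrt(6) = 0.59359301
u_B2 = 0.183 / sqrt(6) = 0.074709437
u_B3 = 1.261 / sqrt(2) = 0.89166165
uc = sqrt(0.40437017^2 + 0.59359301^2 + 0.074709437^2 + 0.89166165^2) = 1.1473927
U = k * uc = 2.58 * 1.1473927
U = 2.9603

2.9603


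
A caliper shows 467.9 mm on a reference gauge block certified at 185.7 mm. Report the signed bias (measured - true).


Systematic error = measured - true
= 467.9 - 185.7
= 282.2000

282.2000


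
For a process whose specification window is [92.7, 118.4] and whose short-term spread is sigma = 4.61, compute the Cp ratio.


Cp = (USL - LSL) / (6 * sigma)
= (118.4 - 92.7) / (6 * 4.61)
= 25.7000 / 27.6600
= 0.9291

0.9291


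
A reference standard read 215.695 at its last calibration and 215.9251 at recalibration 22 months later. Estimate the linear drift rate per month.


rate = (v2 - v1) / months
= (215.9251 - 215.695) / 22
= 0.2301 / 22
= 0.0105

0.0105


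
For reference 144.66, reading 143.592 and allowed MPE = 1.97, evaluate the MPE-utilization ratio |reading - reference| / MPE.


e = indication - reference = 143.592 - 144.66 = -1.0680
|e| = 1.0680
ratio = |e| / MPE = 1.0680 / 1.97
ratio = 0.5421

0.5421


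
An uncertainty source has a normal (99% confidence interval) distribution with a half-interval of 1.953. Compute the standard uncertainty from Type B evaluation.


u_B = half_width / 2.576
u_B = 1.953 / 2.576
u_B = 0.7582

0.7582


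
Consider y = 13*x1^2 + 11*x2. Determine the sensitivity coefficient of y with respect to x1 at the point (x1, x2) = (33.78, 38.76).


y = 13*x1^2 + 11*x2
dy/dx1 = 2*13*x1
Evaluate at x1 = 33.78: c1 = 26 * 33.78
c1 = 878.2800

878.2800


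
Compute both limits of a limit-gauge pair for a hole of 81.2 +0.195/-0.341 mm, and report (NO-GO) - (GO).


GO = nominal - lower_tol (smallest hole = maximum material condition)
GO = 81.2 - 0.341 = 80.859
NO-GO = nominal + upper_tol (largest hole = least material condition)
NO-GO = 81.2 + 0.195 = 81.395
spread = NO-GO - GO = 81.395 - 80.859 = 0.5360

0.5360


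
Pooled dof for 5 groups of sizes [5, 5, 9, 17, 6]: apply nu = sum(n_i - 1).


nu = sum_i (n_i - 1)
nu = ((5 - 1) + (5 - 1) + (9 - 1) + (17 - 1) + (6 - 1))
nu = 4 + 4 + 8 + 16 + 5
nu = 37

37


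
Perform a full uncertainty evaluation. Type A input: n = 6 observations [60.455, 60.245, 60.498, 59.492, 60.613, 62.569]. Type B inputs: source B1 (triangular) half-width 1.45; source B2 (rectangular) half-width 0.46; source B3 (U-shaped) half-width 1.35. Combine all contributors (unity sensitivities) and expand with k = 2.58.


mean = (60.455 + 60.245 + 60.498 + 59.492 + 60.613 + 62.569) / 6 = 60.64533333
s = sqrt(sum((x - mean)^2)/(n-1)) = 1.024687
u_A = s / sqrt(n) = 1.024687 / sqrt(6) = 0.41832672
u_B1 = 1.45 / sqrt(6) = 0.59196002
u_B2 = 0.46 / sqrt(3) = 0.26558112
u_B3 = 1.35 / sqrt(2) = 0.95459415
uc = sqrt(0.41832672^2 + 0.59196002^2 + 0.26558112^2 + 0.95459415^2) = 1.2276796
U = k * uc = 2.58 * 1.2276796
U = 3.1674

3.1674


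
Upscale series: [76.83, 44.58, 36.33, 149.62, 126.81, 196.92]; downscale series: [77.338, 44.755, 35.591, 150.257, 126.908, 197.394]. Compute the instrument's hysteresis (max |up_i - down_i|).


|76.83 - 77.338| = 0.5080
|44.58 - 44.755| = 0.1750
|36.33 - 35.591| = 0.7390
|149.62 - 150.257| = 0.6370
|126.81 - 126.908| = 0.0980
|196.92 - 197.394| = 0.4740
hysteresis = max(diffs) = 0.7390

0.7390


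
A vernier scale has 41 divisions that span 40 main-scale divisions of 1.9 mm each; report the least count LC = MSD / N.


LC = MSD / n_div
= 1.9 / 41
= 0.0463

0.0463


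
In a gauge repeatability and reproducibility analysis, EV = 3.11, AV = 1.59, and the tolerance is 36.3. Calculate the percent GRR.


GRR = sqrt(EV^2 + AV^2) = sqrt(3.11^2 + 1.59^2) = 3.4928785
%GRR = GRR / tol * 100 = 3.4928785 / 36.3 * 100
%GRR = 9.6223

9.6223


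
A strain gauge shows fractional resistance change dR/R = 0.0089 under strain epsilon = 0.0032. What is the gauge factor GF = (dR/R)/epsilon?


GF = (dR/R) / epsilon
= 0.0089 / 0.0032
= 2.7812

2.7812


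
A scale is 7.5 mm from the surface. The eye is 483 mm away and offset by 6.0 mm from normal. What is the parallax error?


error = h * offset / d
= 7.5 * 6.0 / 483
= 0.0932

0.0932


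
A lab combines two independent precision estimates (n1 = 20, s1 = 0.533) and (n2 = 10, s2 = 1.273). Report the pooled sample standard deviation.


s_p = sqrt(((n1-1)*s1^2 + (n2-1)*s2^2) / (n1+n2-2))
numerator = (20-1)*0.533^2 + (10-1)*1.273^2 = 5.397691 + 14.584761 = 19.982452
denominator = 20 + 10 - 2 = 28
s_p^2 = 19.982452 / 28 = 0.713659
s_p = sqrt(0.713659) = 0.8448

0.8448


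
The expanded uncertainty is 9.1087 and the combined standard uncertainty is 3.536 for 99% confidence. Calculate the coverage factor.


k = U / uc
k = 9.1087 / 3.536
k = 2.576

2.576


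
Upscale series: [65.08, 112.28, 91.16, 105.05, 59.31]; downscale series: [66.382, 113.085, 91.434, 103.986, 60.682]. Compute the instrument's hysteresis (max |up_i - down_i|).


|65.08 - 66.382| = 1.3020
|112.28 - 113.085| = 0.8050
|91.16 - 91.434| = 0.2740
|105.05 - 103.986| = 1.0640
|59.31 - 60.682| = 1.3720
hysteresis = max(diffs) = 1.3720

1.3720


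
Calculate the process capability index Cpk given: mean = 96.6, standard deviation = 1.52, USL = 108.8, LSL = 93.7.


Cpu = (USL - mean) / (3*sigma) = (108.8 - 96.6) / (3*1.52) = 2.6754
Cpl = (mean - LSL) / (3*sigma) = (96.6 - 93.7) / (3*1.52) = 0.6360
Cpk = min(Cpu, Cpl) = 0.6360

0.6360


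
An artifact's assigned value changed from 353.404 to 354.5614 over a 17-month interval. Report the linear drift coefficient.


rate = (v2 - v1) / months
= (354.5614 - 353.404) / 17
= 1.1574 / 17
= 0.0681

0.0681


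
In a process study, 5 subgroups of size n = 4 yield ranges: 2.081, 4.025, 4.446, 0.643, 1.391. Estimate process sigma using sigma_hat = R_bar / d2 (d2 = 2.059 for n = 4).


R_bar = (2.081 + 4.025 + 4.446 + 0.643 + 1.391) / 5
R_bar = 12.586 / 5 = 2.5172
sigma_hat = R_bar / d2 = 2.5172 / 2.059 = 1.2225

1.2225


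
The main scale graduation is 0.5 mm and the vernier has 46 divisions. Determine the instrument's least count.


LC = MSD / n_div
= 0.5 / 46
= 0.0109

0.0109


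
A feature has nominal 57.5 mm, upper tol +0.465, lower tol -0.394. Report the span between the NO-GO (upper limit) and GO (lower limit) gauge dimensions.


GO = nominal - lower_tol (smallest hole = maximum material condition)
GO = 57.5 - 0.394 = 57.106
NO-GO = nominal + upper_tol (largest hole = least material condition)
NO-GO = 57.5 + 0.465 = 57.965
spread = NO-GO - GO = 57.965 - 57.106 = 0.8590

0.8590


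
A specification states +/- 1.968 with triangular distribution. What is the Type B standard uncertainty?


u_B = half_width / sqrt(6)
u_B = 1.968 / 2.4494897
u_B = 0.8034

0.8034


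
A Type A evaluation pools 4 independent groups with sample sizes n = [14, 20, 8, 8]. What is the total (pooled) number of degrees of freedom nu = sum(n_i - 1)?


nu = sum_i (n_i - 1)
nu = ((14 - 1) + (20 - 1) + (8 - 1) + (8 - 1))
nu = 13 + 19 + 7 + 7
nu = 46

46


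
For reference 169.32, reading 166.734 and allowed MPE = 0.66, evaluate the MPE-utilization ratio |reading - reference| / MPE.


e = indication - reference = 166.734 - 169.32 = -2.5860
|e| = 2.5860
ratio = |e| / MPE = 2.5860 / 0.66
ratio = 3.9182

3.9182


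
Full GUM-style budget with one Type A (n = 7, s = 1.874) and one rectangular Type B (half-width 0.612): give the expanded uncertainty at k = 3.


u_A = s / sqrt(n) = 1.874 / sqrt(7) = 0.70830542
u_B = half_width / sqrt(3) = 0.612 / sqrt(3) = 0.35333836
uc = sqrt(u_A^2 + u_B^2) = sqrt(0.70830542^2 + 0.35333836^2) = 0.79154568
U = k * uc = 3 * 0.79154568
U = 2.3746

2.3746


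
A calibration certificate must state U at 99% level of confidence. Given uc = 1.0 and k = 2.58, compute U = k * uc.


U = k * uc
U = 2.58 * 1.0
U = 2.5800

2.5800


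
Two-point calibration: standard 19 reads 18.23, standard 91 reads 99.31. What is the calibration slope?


slope = (y2 - y1) / (x2 - x1)
= (99.31 - 18.23) / (91 - 19)
= 81.0800 / 72
= 1.1261

1.1261


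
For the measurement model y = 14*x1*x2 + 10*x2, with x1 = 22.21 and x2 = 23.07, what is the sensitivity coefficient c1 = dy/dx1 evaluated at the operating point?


y = 14*x1*x2 + 10*x2
dy/dx1 = 14*x2
Evaluate at x2 = 23.07: c1 = 14 * 23.07
c1 = 322.9800

322.9800


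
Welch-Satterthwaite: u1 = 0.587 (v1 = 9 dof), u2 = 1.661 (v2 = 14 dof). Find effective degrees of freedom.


uc = sqrt(u1^2 + u2^2) = sqrt(0.587^2 + 1.661^2) = 1.7616725
v_eff = uc^4 / (u1^4/v1 + u2^4/v2)
= 1.7616725^4 / (0.587^4/9 + 1.661^4/14)
= 9.6316502 / 0.55688091
v_eff = 17.2957

17.2957


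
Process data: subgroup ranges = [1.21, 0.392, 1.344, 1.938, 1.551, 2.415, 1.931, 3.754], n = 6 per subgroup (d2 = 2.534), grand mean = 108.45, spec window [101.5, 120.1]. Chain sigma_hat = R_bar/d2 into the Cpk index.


R_bar = (1.21 + 0.392 + 1.344 + 1.938 + 1.551 + 2.415 + 1.931 + 3.754) / 8 = 1.816875
sigma = R_bar / d2 = 1.816875 / 2.534 = 0.71699882
Cp = (USL - LSL)/(6*sigma) = (120.1 - 101.5)/(6*0.71699882) = 4.3236
Cpu = (120.1 - 108.45)/(3*0.71699882) = 5.4161
Cpl = (108.45 - 101.5)/(3*0.71699882) = 3.2311
Cpk = min(Cpu, Cpl) = 3.2311

3.2311


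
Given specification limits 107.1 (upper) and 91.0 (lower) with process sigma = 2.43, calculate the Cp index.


Cp = (USL - LSL) / (6 * sigma)
= (107.1 - 91.0) / (6 * 2.43)
= 16.1000 / 14.5800
= 1.1043

1.1043


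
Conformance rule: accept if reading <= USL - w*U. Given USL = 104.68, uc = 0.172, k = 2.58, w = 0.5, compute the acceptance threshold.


U = k * uc = 2.58 * 0.172 = 0.44376
guard band g = w * U = 0.5 * 0.44376 = 0.22188
AL = USL - g = 104.68 - 0.22188
AL = 104.4581

104.4581


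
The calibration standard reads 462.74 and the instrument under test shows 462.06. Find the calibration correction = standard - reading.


Correction = standard - reading
= 462.74 - 462.06
= 0.6800

0.6800


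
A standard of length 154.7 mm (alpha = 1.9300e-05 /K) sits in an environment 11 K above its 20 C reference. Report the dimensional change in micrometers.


dL = L * alpha * dT
= 154.7 * 1.9300e-05 * 11
= 0.0328428 mm
dL_um = 0.0328428 * 1000 = 32.8428 um

32.8428


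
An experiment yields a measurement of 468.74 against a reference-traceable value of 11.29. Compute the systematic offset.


Systematic error = measured - true
= 468.74 - 11.29
= 457.4500

457.4500


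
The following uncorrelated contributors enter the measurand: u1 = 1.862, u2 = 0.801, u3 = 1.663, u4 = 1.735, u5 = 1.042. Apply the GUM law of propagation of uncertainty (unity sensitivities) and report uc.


uc = sqrt(1.862^2 + 0.801^2 + 1.663^2 + 1.735^2 + 1.042^2)
uc = sqrt(10.970203)
uc = 3.3121

3.3121


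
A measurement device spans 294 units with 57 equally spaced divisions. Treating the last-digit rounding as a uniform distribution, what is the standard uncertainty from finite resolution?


resolution = range / divisions
resolution = 294 / 57 = 5.1578947
u_res = resolution / (2*sqrt(3))
u_res = 5.1578947 / 3.4641016
u_res = 1.4890

1.4890


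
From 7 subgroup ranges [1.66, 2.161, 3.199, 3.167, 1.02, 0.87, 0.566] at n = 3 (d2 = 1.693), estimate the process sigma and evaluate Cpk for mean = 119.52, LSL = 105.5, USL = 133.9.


R_bar = (1.66 + 2.161 + 3.199 + 3.167 + 1.02 + 0.87 + 0.566) / 7 = 1.8061429
sigma = R_bar / d2 = 1.8061429 / 1.693 = 1.0668298
Cp = (USL - LSL)/(6*sigma) = (133.9 - 105.5)/(6*1.0668298) = 4.4368
Cpu = (133.9 - 119.52)/(3*1.0668298) = 4.4931
Cpl = (119.52 - 105.5)/(3*1.0668298) = 4.3806
Cpk = min(Cpu, Cpl) = 4.3806

4.3806


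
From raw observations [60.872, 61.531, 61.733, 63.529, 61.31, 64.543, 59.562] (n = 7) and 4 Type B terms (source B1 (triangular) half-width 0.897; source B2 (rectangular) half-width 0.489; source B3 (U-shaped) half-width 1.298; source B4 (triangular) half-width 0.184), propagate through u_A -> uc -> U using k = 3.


mean = (60.872 + 61.531 + 61.733 + 63.529 + 61.31 + 64.543 + 59.562) / 7 = 61.86857143
s = sqrt(sum((x - mean)^2)/(n-1)) = 1.666701
u_A = s / sqrt(n) = 1.666701 / sqrt(7) = 0.62995377
u_B1 = 0.897 / sqrt(6) = 0.36619872
u_B2 = 0.489 / sqrt(3) = 0.28232428
u_B3 = 1.298 / sqrt(2) = 0.9178246
u_B4 = 0.184 / sqrt(6) = 0.075117685
uc = sqrt(0.62995377^2 + 0.36619872^2 + 0.28232428^2 + 0.9178246^2 + 0.075117685^2) = 1.2077644
U = k * uc = 3 * 1.2077644
U = 3.6233

3.6233


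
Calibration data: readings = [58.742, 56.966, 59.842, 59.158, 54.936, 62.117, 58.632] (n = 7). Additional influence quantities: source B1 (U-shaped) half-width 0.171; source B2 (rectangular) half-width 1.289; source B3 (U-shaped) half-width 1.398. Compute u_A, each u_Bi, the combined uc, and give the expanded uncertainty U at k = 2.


mean = (58.742 + 56.966 + 59.842 + 59.158 + 54.936 + 62.117 + 58.632) / 7 = 58.62757143
s = sqrt(sum((x - mean)^2)/(n-1)) = 2.2484786
u_A = s / sqrt(n) = 2.2484786 / sqrt(7) = 0.84984503
u_B1 = 0.171 / sqrt(2) = 0.12091526
u_B2 = 1.289 / sqrt(3) = 0.7442045
u_B3 = 1.398 / sqrt(2) = 0.98853528
uc = sqrt(0.84984503^2 + 0.12091526^2 + 0.7442045^2 + 0.98853528^2) = 1.5059547
U = k * uc = 2 * 1.5059547
U = 3.0119

3.0119


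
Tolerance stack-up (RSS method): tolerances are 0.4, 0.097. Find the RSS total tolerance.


RSS = sqrt(0.4^2 + 0.097^2)
= sqrt(0.169409)
= 0.4116

0.4116


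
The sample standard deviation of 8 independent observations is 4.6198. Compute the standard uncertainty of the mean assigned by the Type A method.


u_A = s / sqrt(n)
u_A = 4.6198 / sqrt(8)
u_A = 4.6198 / 2.8284271
u_A = 1.6333

1.6333


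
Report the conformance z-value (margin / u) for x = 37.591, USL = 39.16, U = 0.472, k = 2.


u = U / k = 0.472 / 2 = 0.236
margin = |USL - x| = |39.16 - 37.591| = 1.569
z = margin / u = 1.569 / 0.236
z = 6.6483

6.6483


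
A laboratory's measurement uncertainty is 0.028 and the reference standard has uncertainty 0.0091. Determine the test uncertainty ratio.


TUR = u_lab / u_ref
= 0.028 / 0.0091
= 3.0769

3.0769


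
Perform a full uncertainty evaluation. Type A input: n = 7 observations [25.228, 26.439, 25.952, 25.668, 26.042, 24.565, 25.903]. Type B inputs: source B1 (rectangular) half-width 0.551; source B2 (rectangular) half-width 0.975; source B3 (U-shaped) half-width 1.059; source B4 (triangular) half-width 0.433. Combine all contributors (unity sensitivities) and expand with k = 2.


mean = (25.228 + 26.439 + 25.952 + 25.668 + 26.042 + 24.565 + 25.903) / 7 = 25.68528571
s = sqrt(sum((x - mean)^2)/(n-1)) = 0.61621363
u_A = s / sqrt(n) = 0.61621363 / sqrt(7) = 0.23290686
u_B1 = 0.551 / sqrt(3) = 0.31812
u_B2 = 0.975 / sqrt(3) = 0.56291651
u_B3 = 1.059 / sqrt(2) = 0.74882608
u_B4 = 0.433 / sqrt(6) = 0.17677151
uc = sqrt(0.23290686^2 + 0.31812^2 + 0.56291651^2 + 0.74882608^2 + 0.17677151^2) = 1.0316538
U = k * uc = 2 * 1.0316538
U = 2.0633

2.0633


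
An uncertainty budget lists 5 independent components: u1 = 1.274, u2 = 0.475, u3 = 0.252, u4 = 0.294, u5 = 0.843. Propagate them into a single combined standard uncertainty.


uc = sqrt(1.274^2 + 0.475^2 + 0.252^2 + 0.294^2 + 0.843^2)
uc = sqrt(2.70929)
uc = 1.6460

1.6460


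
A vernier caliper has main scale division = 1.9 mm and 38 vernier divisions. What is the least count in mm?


LC = MSD / n_div
= 1.9 / 38
= 0.0500

0.0500


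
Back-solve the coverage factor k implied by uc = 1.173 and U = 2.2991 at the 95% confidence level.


k = U / uc
k = 2.2991 / 1.173
k = 1.96

1.96


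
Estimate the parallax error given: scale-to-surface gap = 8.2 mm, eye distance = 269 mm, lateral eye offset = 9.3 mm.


error = h * offset / d
= 8.2 * 9.3 / 269
= 0.2835

0.2835


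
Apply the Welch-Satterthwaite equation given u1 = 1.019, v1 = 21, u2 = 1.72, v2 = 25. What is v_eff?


uc = sqrt(u1^2 + u2^2) = sqrt(1.019^2 + 1.72^2) = 1.9991901
v_eff = uc^4 / (u1^4/v1 + u2^4/v2)
= 1.9991901^4 / (1.019^4/21 + 1.72^4/25)
= 15.974099 / 0.40142777
v_eff = 39.7932

39.7932


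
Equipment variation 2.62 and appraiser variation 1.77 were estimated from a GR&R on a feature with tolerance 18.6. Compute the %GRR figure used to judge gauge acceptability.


GRR = sqrt(EV^2 + AV^2) = sqrt(2.62^2 + 1.77^2) = 3.1618507
%GRR = GRR / tol * 100 = 3.1618507 / 18.6 * 100
%GRR = 16.9992

16.9992


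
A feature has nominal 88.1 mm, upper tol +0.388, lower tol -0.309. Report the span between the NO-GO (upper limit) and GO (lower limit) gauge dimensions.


GO = nominal - lower_tol (smallest hole = maximum material condition)
GO = 88.1 - 0.309 = 87.791
NO-GO = nominal + upper_tol (largest hole = least material condition)
NO-GO = 88.1 + 0.388 = 88.488
spread = NO-GO - GO = 88.488 - 87.791 = 0.6970

0.6970


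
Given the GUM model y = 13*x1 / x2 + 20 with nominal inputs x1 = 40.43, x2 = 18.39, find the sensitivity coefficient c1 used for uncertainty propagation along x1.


y = 13*x1 / x2 + 20
dy/dx1 = 13/x2
Evaluate at x2 = 18.39: c1 = 13 / 18.39
c1 = 0.7069

0.7069


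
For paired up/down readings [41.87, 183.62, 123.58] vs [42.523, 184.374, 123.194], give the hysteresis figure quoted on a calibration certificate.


|41.87 - 42.523| = 0.6530
|183.62 - 184.374| = 0.7540
|123.58 - 123.194| = 0.3860
hysteresis = max(diffs) = 0.7540

0.7540


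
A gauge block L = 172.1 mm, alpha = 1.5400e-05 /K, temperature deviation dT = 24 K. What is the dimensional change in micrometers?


dL = L * alpha * dT
= 172.1 * 1.5400e-05 * 24
= 0.0636082 mm
dL_um = 0.0636082 * 1000 = 63.6082 um

63.6082


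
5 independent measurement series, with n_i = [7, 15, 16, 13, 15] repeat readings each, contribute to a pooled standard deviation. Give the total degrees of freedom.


nu = sum_i (n_i - 1)
nu = ((7 - 1) + (15 - 1) + (16 - 1) + (13 - 1) + (15 - 1))
nu = 6 + 14 + 15 + 12 + 14
nu = 61

61


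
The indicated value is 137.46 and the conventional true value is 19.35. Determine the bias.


Systematic error = measured - true
= 137.46 - 19.35
= 118.1100

118.1100


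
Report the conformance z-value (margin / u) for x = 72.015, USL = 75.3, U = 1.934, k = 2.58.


u = U / k = 1.934 / 2.58 = 0.7496124
margin = |USL - x| = |75.3 - 72.015| = 3.285
z = margin / u = 3.285 / 0.7496124
z = 4.3823

4.3823


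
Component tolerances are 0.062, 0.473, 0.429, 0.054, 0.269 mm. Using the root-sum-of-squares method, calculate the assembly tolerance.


RSS = sqrt(0.062^2 + 0.473^2 + 0.429^2 + 0.054^2 + 0.269^2)
= sqrt(0.486891)
= 0.6978

0.6978


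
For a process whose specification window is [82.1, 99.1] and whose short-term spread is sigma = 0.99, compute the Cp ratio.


Cp = (USL - LSL) / (6 * sigma)
= (99.1 - 82.1) / (6 * 0.99)
= 17.0000 / 5.9400
= 2.8620

2.8620


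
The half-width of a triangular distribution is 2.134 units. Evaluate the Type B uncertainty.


u_B = half_width / sqrt(6)
u_B = 2.134 / 2.4494897
u_B = 0.8712

0.8712


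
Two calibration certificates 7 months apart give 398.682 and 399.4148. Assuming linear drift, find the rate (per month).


rate = (v2 - v1) / months
= (399.4148 - 398.682) / 7
= 0.7328 / 7
= 0.1047

0.1047


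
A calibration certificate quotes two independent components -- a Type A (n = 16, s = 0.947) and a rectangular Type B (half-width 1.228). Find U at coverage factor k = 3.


u_A = s / sqrt(n) = 0.947 / sqrt(16) = 0.23675
u_B = half_width / sqrt(3) = 1.228 / sqrt(3) = 0.70898613
uc = sqrt(u_A^2 + u_B^2) = sqrt(0.23675^2 + 0.70898613^2) = 0.74747033
U = k * uc = 3 * 0.74747033
U = 2.2424

2.2424


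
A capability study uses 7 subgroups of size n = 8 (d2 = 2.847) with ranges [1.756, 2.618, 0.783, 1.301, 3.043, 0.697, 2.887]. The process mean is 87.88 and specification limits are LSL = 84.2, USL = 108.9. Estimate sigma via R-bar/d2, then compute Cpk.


R_bar = (1.756 + 2.618 + 0.783 + 1.301 + 3.043 + 0.697 + 2.887) / 7 = 1.8692857
sigma = R_bar / d2 = 1.8692857 / 2.847 = 0.65658086
Cp = (USL - LSL)/(6*sigma) = (108.9 - 84.2)/(6*0.65658086) = 6.2699
Cpu = (108.9 - 87.88)/(3*0.65658086) = 10.6714
Cpl = (87.88 - 84.2)/(3*0.65658086) = 1.8683
Cpk = min(Cpu, Cpl) = 1.8683

1.8683


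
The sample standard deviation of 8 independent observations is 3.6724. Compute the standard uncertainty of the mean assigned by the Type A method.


u_A = s / sqrt(n)
u_A = 3.6724 / sqrt(8)
u_A = 3.6724 / 2.8284271
u_A = 1.2984

1.2984


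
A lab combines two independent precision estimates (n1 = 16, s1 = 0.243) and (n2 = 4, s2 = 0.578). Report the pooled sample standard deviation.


s_p = sqrt(((n1-1)*s1^2 + (n2-1)*s2^2) / (n1+n2-2))
numerator = (16-1)*0.243^2 + (4-1)*0.578^2 = 0.885735 + 1.002252 = 1.887987
denominator = 16 + 4 - 2 = 18
s_p^2 = 1.887987 / 18 = 0.10488817
s_p = sqrt(0.10488817) = 0.3239

0.3239


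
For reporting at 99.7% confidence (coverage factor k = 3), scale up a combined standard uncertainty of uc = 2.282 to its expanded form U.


U = k * uc
U = 3 * 2.282
U = 6.8460

6.8460


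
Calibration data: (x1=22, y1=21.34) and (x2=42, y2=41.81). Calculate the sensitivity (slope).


slope = (y2 - y1) / (x2 - x1)
= (41.81 - 21.34) / (42 - 22)
= 20.4700 / 20
= 1.0235

1.0235


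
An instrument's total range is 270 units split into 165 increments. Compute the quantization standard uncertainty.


resolution = range / divisions
resolution = 270 / 165 = 1.6363636
u_res = resolution / (2*sqrt(3))
u_res = 1.6363636 / 3.4641016
u_res = 0.4724

0.4724


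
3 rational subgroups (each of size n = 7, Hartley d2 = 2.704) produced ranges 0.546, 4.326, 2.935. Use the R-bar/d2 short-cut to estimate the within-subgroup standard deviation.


R_bar = (0.546 + 4.326 + 2.935) / 3
R_bar = 7.807 / 3 = 2.6023333
sigma_hat = R_bar / d2 = 2.6023333 / 2.704 = 0.9624

0.9624


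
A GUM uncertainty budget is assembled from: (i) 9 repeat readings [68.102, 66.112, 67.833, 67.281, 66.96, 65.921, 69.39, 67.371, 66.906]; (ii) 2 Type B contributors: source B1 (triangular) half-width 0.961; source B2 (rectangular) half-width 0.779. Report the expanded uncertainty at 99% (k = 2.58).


mean = (68.102 + 66.112 + 67.833 + 67.281 + 66.96 + 65.921 + 69.39 + 67.371 + 66.906) / 9 = 67.31955556
s = sqrt(sum((x - mean)^2)/(n-1)) = 1.053635
u_A = s / sqrt(n) = 1.053635 / sqrt(9) = 0.35121167
u_B1 = 0.961 / sqrt(6) = 0.39232661
u_B2 = 0.779 / sqrt(3) = 0.44975586
uc = sqrt(0.35121167^2 + 0.39232661^2 + 0.44975586^2) = 0.69249559
U = k * uc = 2.58 * 0.69249559
U = 1.7866

1.7866


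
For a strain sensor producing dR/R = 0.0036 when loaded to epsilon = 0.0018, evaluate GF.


GF = (dR/R) / epsilon
= 0.0036 / 0.0018
= 2.0000

2.0000


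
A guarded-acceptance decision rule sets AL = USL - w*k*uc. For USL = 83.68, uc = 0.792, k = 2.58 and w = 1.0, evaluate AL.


U = k * uc = 2.58 * 0.792 = 2.04336
guard band g = w * U = 1.0 * 2.04336 = 2.04336
AL = USL - g = 83.68 - 2.04336
AL = 81.6366

81.6366


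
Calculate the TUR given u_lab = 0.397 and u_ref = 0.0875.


TUR = u_lab / u_ref
= 0.397 / 0.0875
= 4.5371

4.5371


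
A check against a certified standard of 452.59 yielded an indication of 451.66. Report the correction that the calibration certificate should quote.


Correction = standard - reading
= 452.59 - 451.66
= 0.9300

0.9300


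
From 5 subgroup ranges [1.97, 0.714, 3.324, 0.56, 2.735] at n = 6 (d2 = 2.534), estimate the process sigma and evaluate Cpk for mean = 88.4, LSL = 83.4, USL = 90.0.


R_bar = (1.97 + 0.714 + 3.324 + 0.56 + 2.735) / 5 = 1.8606
sigma = R_bar / d2 = 1.8606 / 2.534 = 0.73425414
Cp = (USL - LSL)/(6*sigma) = (90.0 - 83.4)/(6*0.73425414) = 1.4981
Cpu = (90.0 - 88.4)/(3*0.73425414) = 0.7264
Cpl = (88.4 - 83.4)/(3*0.73425414) = 2.2699
Cpk = min(Cpu, Cpl) = 0.7264

0.7264


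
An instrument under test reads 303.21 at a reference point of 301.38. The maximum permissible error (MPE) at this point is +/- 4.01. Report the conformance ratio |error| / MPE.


e = indication - reference = 303.21 - 301.38 = 1.8300
|e| = 1.8300
ratio = |e| / MPE = 1.8300 / 4.01
ratio = 0.4564

0.4564


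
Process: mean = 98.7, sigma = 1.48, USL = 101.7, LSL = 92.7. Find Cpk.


Cpu = (USL - mean) / (3*sigma) = (101.7 - 98.7) / (3*1.48) = 0.6757
Cpl = (mean - LSL) / (3*sigma) = (98.7 - 92.7) / (3*1.48) = 1.3514
Cpk = min(Cpu, Cpl) = 0.6757

0.6757


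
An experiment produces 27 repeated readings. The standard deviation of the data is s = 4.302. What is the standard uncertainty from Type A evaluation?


u_A = s / sqrt(n)
u_A = 4.302 / sqrt(27)
u_A = 4.302 / 5.1961524
u_A = 0.8279

0.8279


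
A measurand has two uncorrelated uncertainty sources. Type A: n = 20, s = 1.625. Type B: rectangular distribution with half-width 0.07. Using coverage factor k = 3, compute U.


u_A = s / sqrt(n) = 1.625 / sqrt(20) = 0.36336105
u_B = half_width / sqrt(3) = 0.07 / sqrt(3) = 0.040414519
uc = sqrt(u_A^2 + u_B^2) = sqrt(0.36336105^2 + 0.040414519^2) = 0.36560168
U = k * uc = 3 * 0.36560168
U = 1.0968

1.0968


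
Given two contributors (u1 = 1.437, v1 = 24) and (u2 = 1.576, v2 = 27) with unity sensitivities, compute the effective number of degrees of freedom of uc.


uc = sqrt(u1^2 + u2^2) = sqrt(1.437^2 + 1.576^2) = 2.1327787
v_eff = uc^4 / (u1^4/v1 + u2^4/v2)
= 2.1327787^4 / (1.437^4/24 + 1.576^4/27)
= 20.691081 / 0.40615749
v_eff = 50.9435

50.9435


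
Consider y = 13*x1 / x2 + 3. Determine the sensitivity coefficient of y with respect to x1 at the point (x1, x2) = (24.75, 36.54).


y = 13*x1 / x2 + 3
dy/dx1 = 13/x2
Evaluate at x2 = 36.54: c1 = 13 / 36.54
c1 = 0.3558

0.3558


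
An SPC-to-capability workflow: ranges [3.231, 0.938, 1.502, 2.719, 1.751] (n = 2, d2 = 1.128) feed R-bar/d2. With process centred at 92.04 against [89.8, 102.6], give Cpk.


R_bar = (3.231 + 0.938 + 1.502 + 2.719 + 1.751) / 5 = 2.0282
sigma = R_bar / d2 = 2.0282 / 1.128 = 1.7980496
Cp = (USL - LSL)/(6*sigma) = (102.6 - 89.8)/(6*1.7980496) = 1.1865
Cpu = (102.6 - 92.04)/(3*1.7980496) = 1.9577
Cpl = (92.04 - 89.8)/(3*1.7980496) = 0.4153
Cpk = min(Cpu, Cpl) = 0.4153

0.4153


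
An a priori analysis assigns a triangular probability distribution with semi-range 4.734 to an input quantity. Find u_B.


u_B = half_width / sqrt(6)
u_B = 4.734 / 2.4494897
u_B = 1.9326

1.9326


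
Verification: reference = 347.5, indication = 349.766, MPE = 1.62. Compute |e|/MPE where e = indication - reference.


e = indication - reference = 349.766 - 347.5 = 2.2660
|e| = 2.2660
ratio = |e| / MPE = 2.2660 / 1.62
ratio = 1.3988

1.3988


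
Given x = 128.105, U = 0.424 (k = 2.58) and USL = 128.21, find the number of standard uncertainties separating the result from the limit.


u = U / k = 0.424 / 2.58 = 0.16434109
margin = |USL - x| = |128.21 - 128.105| = 0.105
z = margin / u = 0.105 / 0.16434109
z = 0.6389

0.6389


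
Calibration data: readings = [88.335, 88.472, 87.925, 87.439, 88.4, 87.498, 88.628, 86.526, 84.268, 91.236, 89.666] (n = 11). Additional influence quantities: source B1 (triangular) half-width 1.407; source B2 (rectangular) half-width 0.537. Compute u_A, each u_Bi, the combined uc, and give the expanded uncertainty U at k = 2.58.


mean = (88.335 + 88.472 + 87.925 + 87.439 + 88.4 + 87.498 + 88.628 + 86.526 + 84.268 + 91.236 + 89.666) / 11 = 88.03572727
s = sqrt(sum((x - mean)^2)/(n-1)) = 1.7548634
u_A = s / sqrt(n) = 1.7548634 / sqrt(11) = 0.52911122
u_B1 = 1.407 / sqrt(6) = 0.57440534
u_B2 = 0.537 / sqrt(3) = 0.31003709
uc = sqrt(0.52911122^2 + 0.57440534^2 + 0.31003709^2) = 0.84025185
U = k * uc = 2.58 * 0.84025185
U = 2.1678

2.1678


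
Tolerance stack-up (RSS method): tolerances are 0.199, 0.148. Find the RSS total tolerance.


RSS = sqrt(0.199^2 + 0.148^2)
= sqrt(0.061505)
= 0.2480

0.2480


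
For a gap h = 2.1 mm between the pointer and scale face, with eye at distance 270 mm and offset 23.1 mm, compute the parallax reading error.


error = h * offset / d
= 2.1 * 23.1 / 270
= 0.1797

0.1797


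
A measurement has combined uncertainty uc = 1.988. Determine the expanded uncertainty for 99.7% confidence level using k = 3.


U = k * uc
U = 3 * 1.988
U = 5.9640

5.9640


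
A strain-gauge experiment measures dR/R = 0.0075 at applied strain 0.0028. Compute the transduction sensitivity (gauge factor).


GF = (dR/R) / epsilon
= 0.0075 / 0.0028
= 2.6786

2.6786


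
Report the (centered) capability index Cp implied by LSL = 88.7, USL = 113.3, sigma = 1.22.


Cp = (USL - LSL) / (6 * sigma)
= (113.3 - 88.7) / (6 * 1.22)
= 24.6000 / 7.3200
= 3.3607

3.3607


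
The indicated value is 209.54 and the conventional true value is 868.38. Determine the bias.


Systematic error = measured - true
= 209.54 - 868.38
= -658.8400

-658.8400


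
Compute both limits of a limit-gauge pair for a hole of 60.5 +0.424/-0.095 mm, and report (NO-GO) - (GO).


GO = nominal - lower_tol (smallest hole = maximum material condition)
GO = 60.5 - 0.095 = 60.405
NO-GO = nominal + upper_tol (largest hole = least material condition)
NO-GO = 60.5 + 0.424 = 60.924
spread = NO-GO - GO = 60.924 - 60.405 = 0.5190

0.5190


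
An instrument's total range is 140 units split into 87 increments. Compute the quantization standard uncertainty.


resolution = range / divisions
resolution = 140 / 87 = 1.6091954
u_res = resolution / (2*sqrt(3))
u_res = 1.6091954 / 3.4641016
u_res = 0.4645

0.4645
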